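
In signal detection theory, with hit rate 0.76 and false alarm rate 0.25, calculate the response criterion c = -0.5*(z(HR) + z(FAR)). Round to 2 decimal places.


c = -0.5 * (z(HR) + z(FAR))
z(0.76) = 0.7063
z(0.25) = -0.6745
c = -0.5 * (0.7063 + -0.6745)
= -0.5 * 0.0318
= -0.02


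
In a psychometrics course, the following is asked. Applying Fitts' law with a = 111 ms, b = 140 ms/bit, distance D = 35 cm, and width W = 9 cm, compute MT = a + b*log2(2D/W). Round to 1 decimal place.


MT = 111 + 140 * log2(2*35/9)
2D/W = 7.777778
log2(7.777778) = 2.9594
MT = 111 + 140 * 2.9594
= 525.3 ms


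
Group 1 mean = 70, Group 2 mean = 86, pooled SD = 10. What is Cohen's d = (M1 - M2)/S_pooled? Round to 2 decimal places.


Cohen's d = (M1 - M2) / S_pooled
= (70 - 86) / 10
= -16 / 10
= -1.60


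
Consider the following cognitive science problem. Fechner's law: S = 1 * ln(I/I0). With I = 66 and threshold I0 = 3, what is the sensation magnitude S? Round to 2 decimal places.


S = 1 * ln(66/3)
I/I0 = 22.0
ln(22.0) = 3.091
S = 1 * 3.091
= 3.09


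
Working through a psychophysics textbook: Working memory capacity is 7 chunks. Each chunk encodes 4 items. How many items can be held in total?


Total items = chunks * items_per_chunk
= 7 * 4
= 28


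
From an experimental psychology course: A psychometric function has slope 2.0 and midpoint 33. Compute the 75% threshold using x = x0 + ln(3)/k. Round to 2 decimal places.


At P = 0.75: 0.75 = 1/(1 + e^(-k*(x-x0)))
Solving: e^(-k*(x-x0)) = 1/3
x = x0 + ln(3)/k
ln(3) = 1.0986
x = 33 + 1.0986/2.0
= 33 + 0.5493
= 33.55


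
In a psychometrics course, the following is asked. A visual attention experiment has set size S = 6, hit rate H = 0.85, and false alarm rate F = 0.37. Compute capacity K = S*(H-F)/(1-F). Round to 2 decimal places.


K = S * (H - F) / (1 - F)
H - F = 0.48
1 - F = 0.63
K = 6 * 0.48 / 0.63
= 4.57


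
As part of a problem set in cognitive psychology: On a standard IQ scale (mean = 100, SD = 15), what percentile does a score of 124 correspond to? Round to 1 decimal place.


z = (IQ - mean) / SD
z = (124 - 100) / 15 = 1.6
Percentile = Phi(1.6) * 100
Phi(1.6) = 0.945201
= 94.5


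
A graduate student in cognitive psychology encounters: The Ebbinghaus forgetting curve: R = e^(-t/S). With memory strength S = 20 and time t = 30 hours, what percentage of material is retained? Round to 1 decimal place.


R = e^(-t/S)
-t/S = -30/20 = -1.5
R = e^(-1.5) = 0.22313
Percentage = 0.22313 * 100
= 22.3


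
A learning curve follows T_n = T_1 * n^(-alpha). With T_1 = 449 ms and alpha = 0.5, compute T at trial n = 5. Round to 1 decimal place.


T_n = 449 * 5^(-0.5)
5^(-0.5) = 0.447214
T_n = 449 * 0.447214
= 200.8 ms


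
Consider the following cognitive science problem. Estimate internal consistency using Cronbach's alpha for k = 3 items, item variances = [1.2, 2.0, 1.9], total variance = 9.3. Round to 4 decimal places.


alpha = (k/(k-1)) * (1 - sum(s_i^2)/s_total^2)
sum(item variances) = 5.1
k/(k-1) = 3/2 = 1.5
1 - 5.1/9.3 = 1 - 0.548387 = 0.451613
alpha = 1.5 * 0.451613
= 0.6774


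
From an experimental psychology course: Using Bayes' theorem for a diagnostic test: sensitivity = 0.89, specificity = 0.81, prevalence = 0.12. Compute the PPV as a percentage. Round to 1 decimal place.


PPV = (sens * prev) / (sens * prev + (1-spec) * (1-prev))
Numerator = 0.89 * 0.12 = 0.1068
P(positive and no disease) = (1 - spec) * (1 - prev) = (1 - 0.81) * (1 - 0.12) = 0.1672
Denominator = 0.1068 + 0.1672 = 0.274
PPV = 0.1068 / 0.274 = 0.389781
As percentage = 39.0


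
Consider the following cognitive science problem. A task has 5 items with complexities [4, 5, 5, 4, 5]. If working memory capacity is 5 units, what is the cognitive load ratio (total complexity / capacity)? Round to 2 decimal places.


Total complexity = 4 + 5 + 5 + 4 + 5 = 23
Load = total / capacity = 23 / 5
= 4.60


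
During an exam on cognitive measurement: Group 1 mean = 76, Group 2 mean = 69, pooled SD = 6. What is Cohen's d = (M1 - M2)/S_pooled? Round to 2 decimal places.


Cohen's d = (M1 - M2) / S_pooled
= (76 - 69) / 6
= 7 / 6
= 1.17


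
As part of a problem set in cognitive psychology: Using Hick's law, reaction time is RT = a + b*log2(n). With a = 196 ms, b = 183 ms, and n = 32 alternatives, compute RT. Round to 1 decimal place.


RT = 196 + 183 * log2(32)
log2(32) = 5.0
RT = 196 + 183 * 5.0
= 196 + 915.0
= 1111.0 ms


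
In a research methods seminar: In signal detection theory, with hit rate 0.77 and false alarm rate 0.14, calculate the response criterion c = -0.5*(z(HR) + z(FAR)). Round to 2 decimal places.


c = -0.5 * (z(HR) + z(FAR))
z(0.77) = 0.7388
z(0.14) = -1.0803
c = -0.5 * (0.7388 + -1.0803)
= -0.5 * -0.3415
= 0.17


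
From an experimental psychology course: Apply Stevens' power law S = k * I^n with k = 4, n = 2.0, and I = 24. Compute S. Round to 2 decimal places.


S = 4 * 24^2.0
24^2.0 = 576.0
S = 4 * 576.0
= 2304.00


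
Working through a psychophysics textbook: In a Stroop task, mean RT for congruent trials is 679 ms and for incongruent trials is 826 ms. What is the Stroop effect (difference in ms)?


Stroop effect = RT(incongruent) - RT(congruent)
= 826 - 679
= 147 ms


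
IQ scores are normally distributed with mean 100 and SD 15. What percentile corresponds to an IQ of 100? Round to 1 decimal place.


z = (IQ - mean) / SD
z = (100 - 100) / 15 = 0.0
Percentile = Phi(0.0) * 100
Phi(0.0) = 0.5
= 50.0


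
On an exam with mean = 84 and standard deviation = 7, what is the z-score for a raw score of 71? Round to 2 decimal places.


z = (X - mu) / sigma
= (71 - 84) / 7
= -13 / 7
= -1.86


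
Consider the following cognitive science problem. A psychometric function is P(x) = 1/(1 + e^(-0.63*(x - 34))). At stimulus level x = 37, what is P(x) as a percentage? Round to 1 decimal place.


P(x) = 1/(1 + e^(-0.63*(37 - 34)))
Exponent = -0.63 * 3 = -1.89
e^(-1.89) = 0.151072
P = 1/(1 + 0.151072) = 0.868755
Percentage = 86.9


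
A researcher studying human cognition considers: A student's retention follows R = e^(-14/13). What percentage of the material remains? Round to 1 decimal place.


R = e^(-t/S)
-t/S = -14/13 = -1.076923
R = e^(-1.076923) = 0.340642
Percentage = 0.340642 * 100
= 34.1


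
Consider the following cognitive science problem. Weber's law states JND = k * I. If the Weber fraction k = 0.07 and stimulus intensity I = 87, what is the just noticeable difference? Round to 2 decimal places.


JND = k * I
JND = 0.07 * 87
= 6.09


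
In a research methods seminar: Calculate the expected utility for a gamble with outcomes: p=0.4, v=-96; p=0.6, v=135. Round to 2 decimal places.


EU = sum(p_i * v_i)
0.4 * -96 = -38.4
0.6 * 135 = 81.0
EU = -38.4 + 81.0
= 42.60


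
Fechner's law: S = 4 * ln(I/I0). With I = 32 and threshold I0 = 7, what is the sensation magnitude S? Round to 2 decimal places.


S = 4 * ln(32/7)
I/I0 = 4.571429
ln(4.571429) = 1.5198
S = 4 * 1.5198
= 6.08


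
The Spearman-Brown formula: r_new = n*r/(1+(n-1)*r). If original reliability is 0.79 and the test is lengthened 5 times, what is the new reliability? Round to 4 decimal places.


r_new = n*r / (1 + (n-1)*r)
Numerator = 5 * 0.79 = 3.95
Denominator = 1 + 4 * 0.79 = 4.16
r_new = 3.95 / 4.16
= 0.9495


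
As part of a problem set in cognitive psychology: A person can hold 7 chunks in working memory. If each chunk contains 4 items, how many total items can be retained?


Total items = chunks * items_per_chunk
= 7 * 4
= 28


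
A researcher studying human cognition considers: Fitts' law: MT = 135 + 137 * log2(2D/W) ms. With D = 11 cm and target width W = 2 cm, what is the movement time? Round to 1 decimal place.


MT = 135 + 137 * log2(2*11/2)
2D/W = 11.0
log2(11.0) = 3.4594
MT = 135 + 137 * 3.4594
= 608.9 ms


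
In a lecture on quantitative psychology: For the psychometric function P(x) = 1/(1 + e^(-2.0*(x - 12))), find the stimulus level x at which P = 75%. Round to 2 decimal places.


At P = 0.75: 0.75 = 1/(1 + e^(-k*(x-x0)))
Solving: e^(-k*(x-x0)) = 1/3
x = x0 + ln(3)/k
ln(3) = 1.0986
x = 12 + 1.0986/2.0
= 12 + 0.5493
= 12.55


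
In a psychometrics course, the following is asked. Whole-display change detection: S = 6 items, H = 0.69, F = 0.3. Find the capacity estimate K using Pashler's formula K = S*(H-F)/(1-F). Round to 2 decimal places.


K = S * (H - F) / (1 - F)
H - F = 0.39
1 - F = 0.7
K = 6 * 0.39 / 0.7
= 3.34


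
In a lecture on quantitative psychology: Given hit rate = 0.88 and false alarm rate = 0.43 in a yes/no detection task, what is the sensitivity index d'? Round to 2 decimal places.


d' = z(HR) - z(FAR)
z(0.88) = 1.175
z(0.43) = -0.1764
d' = 1.175 - -0.1764
= 1.35


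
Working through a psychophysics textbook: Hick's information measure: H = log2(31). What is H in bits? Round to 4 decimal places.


H = log2(n)
H = log2(31)
= 4.9542


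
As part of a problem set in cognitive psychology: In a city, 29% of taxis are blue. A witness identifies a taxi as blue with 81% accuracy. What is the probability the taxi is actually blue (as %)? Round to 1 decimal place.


P(blue | says blue) = P(says blue | blue)*P(blue) / [P(says blue | blue)*P(blue) + P(says blue | not blue)*P(not blue)]
Numerator = 0.81 * 0.29 = 0.2349
False identification = 0.19 * 0.71 = 0.1349
P = 0.2349 / (0.2349 + 0.1349)
= 0.2349 / 0.3698
As percentage = 63.5


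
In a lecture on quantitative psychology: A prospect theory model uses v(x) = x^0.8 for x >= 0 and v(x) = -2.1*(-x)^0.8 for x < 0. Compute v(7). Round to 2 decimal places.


Since x = 7 >= 0, use v(x) = x^0.8
7^0.8 = 4.7433
v(7) = 4.74


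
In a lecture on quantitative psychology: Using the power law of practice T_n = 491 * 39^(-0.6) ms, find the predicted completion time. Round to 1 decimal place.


T_n = 491 * 39^(-0.6)
39^(-0.6) = 0.11101
T_n = 491 * 0.11101
= 54.5 ms


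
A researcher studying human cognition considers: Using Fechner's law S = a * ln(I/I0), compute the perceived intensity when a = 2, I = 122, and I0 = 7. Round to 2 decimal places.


S = 2 * ln(122/7)
I/I0 = 17.428571
ln(17.428571) = 2.8581
S = 2 * 2.8581
= 5.72


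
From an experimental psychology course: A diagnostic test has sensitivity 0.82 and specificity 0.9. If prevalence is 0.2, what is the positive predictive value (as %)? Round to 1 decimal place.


PPV = (sens * prev) / (sens * prev + (1-spec) * (1-prev))
Numerator = 0.82 * 0.2 = 0.164
P(positive and no disease) = (1 - spec) * (1 - prev) = (1 - 0.9) * (1 - 0.2) = 0.08
Denominator = 0.164 + 0.08 = 0.244
PPV = 0.164 / 0.244 = 0.672131
As percentage = 67.2


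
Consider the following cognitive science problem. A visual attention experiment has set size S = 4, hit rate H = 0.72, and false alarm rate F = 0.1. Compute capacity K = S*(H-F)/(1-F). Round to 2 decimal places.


K = S * (H - F) / (1 - F)
H - F = 0.62
1 - F = 0.9
K = 4 * 0.62 / 0.9
= 2.76


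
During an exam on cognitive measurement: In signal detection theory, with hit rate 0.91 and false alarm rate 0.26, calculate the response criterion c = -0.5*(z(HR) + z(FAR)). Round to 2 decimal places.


c = -0.5 * (z(HR) + z(FAR))
z(0.91) = 1.3408
z(0.26) = -0.6433
c = -0.5 * (1.3408 + -0.6433)
= -0.5 * 0.6975
= -0.35


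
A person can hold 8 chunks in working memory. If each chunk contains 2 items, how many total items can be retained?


Total items = chunks * items_per_chunk
= 8 * 2
= 16


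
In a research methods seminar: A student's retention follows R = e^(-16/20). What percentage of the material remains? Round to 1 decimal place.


R = e^(-t/S)
-t/S = -16/20 = -0.8
R = e^(-0.8) = 0.449329
Percentage = 0.449329 * 100
= 44.9


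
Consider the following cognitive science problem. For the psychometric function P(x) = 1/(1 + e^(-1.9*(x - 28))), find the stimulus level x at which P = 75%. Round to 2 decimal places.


At P = 0.75: 0.75 = 1/(1 + e^(-k*(x-x0)))
Solving: e^(-k*(x-x0)) = 1/3
x = x0 + ln(3)/k
ln(3) = 1.0986
x = 28 + 1.0986/1.9
= 28 + 0.5782
= 28.58


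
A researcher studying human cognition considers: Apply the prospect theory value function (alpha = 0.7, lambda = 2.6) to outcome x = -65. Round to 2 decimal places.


Since x = -65 < 0, use v(x) = -lambda*(-x)^alpha
(-x) = 65
65^0.7 = 18.5797
v(-65) = -2.6 * 18.5797
= -48.31


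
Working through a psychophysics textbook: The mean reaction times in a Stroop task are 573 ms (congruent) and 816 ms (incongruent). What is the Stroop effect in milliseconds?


Stroop effect = RT(incongruent) - RT(congruent)
= 816 - 573
= 243 ms


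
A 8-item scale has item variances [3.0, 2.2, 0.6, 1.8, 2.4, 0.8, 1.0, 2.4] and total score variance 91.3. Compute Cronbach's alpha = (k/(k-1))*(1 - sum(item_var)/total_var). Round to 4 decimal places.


alpha = (k/(k-1)) * (1 - sum(s_i^2)/s_total^2)
sum(item variances) = 14.2
k/(k-1) = 8/7 = 1.142857
1 - 14.2/91.3 = 1 - 0.155531 = 0.844469
alpha = 1.142857 * 0.844469
= 0.9651


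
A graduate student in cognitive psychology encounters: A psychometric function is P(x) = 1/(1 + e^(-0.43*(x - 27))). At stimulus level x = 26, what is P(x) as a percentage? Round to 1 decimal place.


P(x) = 1/(1 + e^(-0.43*(26 - 27)))
Exponent = -0.43 * -1 = 0.43
e^(0.43) = 1.537258
P = 1/(1 + 1.537258) = 0.394126
Percentage = 39.4


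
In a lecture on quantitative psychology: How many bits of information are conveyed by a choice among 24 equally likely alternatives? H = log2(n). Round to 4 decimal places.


H = log2(n)
H = log2(24)
= 4.5850


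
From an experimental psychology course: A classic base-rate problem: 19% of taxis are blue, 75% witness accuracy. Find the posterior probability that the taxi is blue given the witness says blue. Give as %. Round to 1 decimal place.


P(blue | says blue) = P(says blue | blue)*P(blue) / [P(says blue | blue)*P(blue) + P(says blue | not blue)*P(not blue)]
Numerator = 0.75 * 0.19 = 0.1425
False identification = 0.25 * 0.81 = 0.2025
P = 0.1425 / (0.1425 + 0.2025)
= 0.1425 / 0.345
As percentage = 41.3


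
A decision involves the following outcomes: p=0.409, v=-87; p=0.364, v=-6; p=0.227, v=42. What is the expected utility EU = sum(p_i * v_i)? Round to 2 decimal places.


EU = sum(p_i * v_i)
0.409 * -87 = -35.583
0.364 * -6 = -2.184
0.227 * 42 = 9.534
EU = -35.583 + -2.184 + 9.534
= -28.23


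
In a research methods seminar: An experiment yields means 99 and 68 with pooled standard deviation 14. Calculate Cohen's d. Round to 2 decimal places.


Cohen's d = (M1 - M2) / S_pooled
= (99 - 68) / 14
= 31 / 14
= 2.21


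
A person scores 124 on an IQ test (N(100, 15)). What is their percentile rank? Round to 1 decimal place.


z = (IQ - mean) / SD
z = (124 - 100) / 15 = 1.6
Percentile = Phi(1.6) * 100
Phi(1.6) = 0.945201
= 94.5


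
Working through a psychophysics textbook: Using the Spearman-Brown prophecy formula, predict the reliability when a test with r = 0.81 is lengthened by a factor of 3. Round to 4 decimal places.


r_new = n*r / (1 + (n-1)*r)
Numerator = 3 * 0.81 = 2.43
Denominator = 1 + 2 * 0.81 = 2.62
r_new = 2.43 / 2.62
= 0.9275


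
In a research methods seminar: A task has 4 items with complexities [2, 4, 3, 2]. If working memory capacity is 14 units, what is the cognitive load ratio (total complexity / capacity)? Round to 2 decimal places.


Total complexity = 2 + 4 + 3 + 2 = 11
Load = total / capacity = 11 / 14
= 0.79


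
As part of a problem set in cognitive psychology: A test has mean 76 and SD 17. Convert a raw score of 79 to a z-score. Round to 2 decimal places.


z = (X - mu) / sigma
= (79 - 76) / 17
= 3 / 17
= 0.18


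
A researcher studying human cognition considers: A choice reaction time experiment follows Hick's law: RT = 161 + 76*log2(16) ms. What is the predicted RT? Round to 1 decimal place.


RT = 161 + 76 * log2(16)
log2(16) = 4.0
RT = 161 + 76 * 4.0
= 161 + 304.0
= 465.0 ms


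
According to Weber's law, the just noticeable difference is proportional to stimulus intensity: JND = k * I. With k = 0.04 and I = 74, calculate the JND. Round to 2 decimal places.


JND = k * I
JND = 0.04 * 74
= 2.96


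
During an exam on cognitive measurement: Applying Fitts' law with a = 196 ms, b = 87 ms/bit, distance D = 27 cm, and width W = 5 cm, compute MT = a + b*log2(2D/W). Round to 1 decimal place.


MT = 196 + 87 * log2(2*27/5)
2D/W = 10.8
log2(10.8) = 3.433
MT = 196 + 87 * 3.433
= 494.7 ms


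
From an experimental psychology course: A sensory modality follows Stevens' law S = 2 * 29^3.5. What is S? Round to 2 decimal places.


S = 2 * 29^3.5
29^3.5 = 131338.7845
S = 2 * 131338.7845
= 262677.57


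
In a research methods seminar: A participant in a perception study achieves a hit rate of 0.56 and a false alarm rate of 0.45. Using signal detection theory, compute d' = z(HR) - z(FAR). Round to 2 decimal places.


d' = z(HR) - z(FAR)
z(0.56) = 0.151
z(0.45) = -0.1257
d' = 0.151 - -0.1257
= 0.28


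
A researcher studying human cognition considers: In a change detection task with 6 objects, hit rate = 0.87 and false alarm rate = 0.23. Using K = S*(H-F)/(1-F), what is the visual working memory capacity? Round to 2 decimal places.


K = S * (H - F) / (1 - F)
H - F = 0.64
1 - F = 0.77
K = 6 * 0.64 / 0.77
= 4.99


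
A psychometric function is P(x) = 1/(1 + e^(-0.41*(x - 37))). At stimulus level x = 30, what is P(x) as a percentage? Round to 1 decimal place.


P(x) = 1/(1 + e^(-0.41*(30 - 37)))
Exponent = -0.41 * -7 = 2.87
e^(2.87) = 17.637018
P = 1/(1 + 17.637018) = 0.053657
Percentage = 5.4


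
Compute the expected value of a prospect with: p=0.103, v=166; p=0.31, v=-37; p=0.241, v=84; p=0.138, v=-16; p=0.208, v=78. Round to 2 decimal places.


EU = sum(p_i * v_i)
0.103 * 166 = 17.098
0.31 * -37 = -11.47
0.241 * 84 = 20.244
0.138 * -16 = -2.208
0.208 * 78 = 16.224
EU = 17.098 + -11.47 + 20.244 + -2.208 + 16.224
= 39.89


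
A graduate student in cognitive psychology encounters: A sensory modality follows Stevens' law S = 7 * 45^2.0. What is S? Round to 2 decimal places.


S = 7 * 45^2.0
45^2.0 = 2025.0
S = 7 * 2025.0
= 14175.00


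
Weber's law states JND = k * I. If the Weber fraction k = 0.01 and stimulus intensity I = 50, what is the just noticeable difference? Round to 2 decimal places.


JND = k * I
JND = 0.01 * 50
= 0.50


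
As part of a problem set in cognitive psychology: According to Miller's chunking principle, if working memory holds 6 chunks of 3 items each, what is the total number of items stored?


Total items = chunks * items_per_chunk
= 6 * 3
= 18


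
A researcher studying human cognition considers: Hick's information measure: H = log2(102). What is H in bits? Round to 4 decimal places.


H = log2(n)
H = log2(102)
= 6.6724


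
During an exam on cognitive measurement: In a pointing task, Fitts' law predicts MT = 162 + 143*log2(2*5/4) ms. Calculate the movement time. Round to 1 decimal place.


MT = 162 + 143 * log2(2*5/4)
2D/W = 2.5
log2(2.5) = 1.3219
MT = 162 + 143 * 1.3219
= 351.0 ms


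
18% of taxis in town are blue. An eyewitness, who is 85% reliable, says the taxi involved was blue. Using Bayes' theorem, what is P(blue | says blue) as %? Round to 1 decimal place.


P(blue | says blue) = P(says blue | blue)*P(blue) / [P(says blue | blue)*P(blue) + P(says blue | not blue)*P(not blue)]
Numerator = 0.85 * 0.18 = 0.153
False identification = 0.15 * 0.82 = 0.123
P = 0.153 / (0.153 + 0.123)
= 0.153 / 0.276
As percentage = 55.4


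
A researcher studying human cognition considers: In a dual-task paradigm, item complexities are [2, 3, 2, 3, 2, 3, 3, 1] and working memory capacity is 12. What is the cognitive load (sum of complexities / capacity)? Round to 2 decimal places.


Total complexity = 2 + 3 + 2 + 3 + 2 + 3 + 3 + 1 = 19
Load = total / capacity = 19 / 12
= 1.58


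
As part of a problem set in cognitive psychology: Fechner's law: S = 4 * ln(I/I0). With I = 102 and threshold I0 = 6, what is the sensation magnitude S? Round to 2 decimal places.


S = 4 * ln(102/6)
I/I0 = 17.0
ln(17.0) = 2.8332
S = 4 * 2.8332
= 11.33


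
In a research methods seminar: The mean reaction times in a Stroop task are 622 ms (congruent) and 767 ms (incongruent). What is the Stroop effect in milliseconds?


Stroop effect = RT(incongruent) - RT(congruent)
= 767 - 622
= 145 ms


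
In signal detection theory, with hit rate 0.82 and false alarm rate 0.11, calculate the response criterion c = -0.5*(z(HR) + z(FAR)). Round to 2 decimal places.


c = -0.5 * (z(HR) + z(FAR))
z(0.82) = 0.9154
z(0.11) = -1.2265
c = -0.5 * (0.9154 + -1.2265)
= -0.5 * -0.3111
= 0.16


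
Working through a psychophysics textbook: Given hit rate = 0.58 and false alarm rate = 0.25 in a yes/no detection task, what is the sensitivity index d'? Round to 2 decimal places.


d' = z(HR) - z(FAR)
z(0.58) = 0.2019
z(0.25) = -0.6745
d' = 0.2019 - -0.6745
= 0.88


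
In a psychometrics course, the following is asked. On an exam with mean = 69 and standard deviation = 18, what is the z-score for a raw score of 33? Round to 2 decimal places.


z = (X - mu) / sigma
= (33 - 69) / 18
= -36 / 18
= -2.00


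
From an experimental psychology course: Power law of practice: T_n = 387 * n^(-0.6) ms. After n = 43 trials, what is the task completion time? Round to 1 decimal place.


T_n = 387 * 43^(-0.6)
43^(-0.6) = 0.104693
T_n = 387 * 0.104693
= 40.5 ms


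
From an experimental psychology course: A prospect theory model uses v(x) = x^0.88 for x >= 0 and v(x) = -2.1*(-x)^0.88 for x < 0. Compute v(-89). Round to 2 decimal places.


Since x = -89 < 0, use v(x) = -lambda*(-x)^alpha
(-x) = 89
89^0.88 = 51.9354
v(-89) = -2.1 * 51.9354
= -109.06


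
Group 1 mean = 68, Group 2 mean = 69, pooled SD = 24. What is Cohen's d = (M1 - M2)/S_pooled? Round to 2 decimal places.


Cohen's d = (M1 - M2) / S_pooled
= (68 - 69) / 24
= -1 / 24
= -0.04


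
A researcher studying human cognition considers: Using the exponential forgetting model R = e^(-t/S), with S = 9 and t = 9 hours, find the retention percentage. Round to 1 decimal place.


R = e^(-t/S)
-t/S = -9/9 = -1.0
R = e^(-1.0) = 0.367879
Percentage = 0.367879 * 100
= 36.8


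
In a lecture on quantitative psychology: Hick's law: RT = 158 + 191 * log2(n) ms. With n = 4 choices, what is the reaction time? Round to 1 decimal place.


RT = 158 + 191 * log2(4)
log2(4) = 2.0
RT = 158 + 191 * 2.0
= 158 + 382.0
= 540.0 ms


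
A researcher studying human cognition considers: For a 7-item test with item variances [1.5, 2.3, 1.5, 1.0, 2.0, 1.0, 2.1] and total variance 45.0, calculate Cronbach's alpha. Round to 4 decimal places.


alpha = (k/(k-1)) * (1 - sum(s_i^2)/s_total^2)
sum(item variances) = 11.4
k/(k-1) = 7/6 = 1.166667
1 - 11.4/45.0 = 1 - 0.253333 = 0.746667
alpha = 1.166667 * 0.746667
= 0.8711


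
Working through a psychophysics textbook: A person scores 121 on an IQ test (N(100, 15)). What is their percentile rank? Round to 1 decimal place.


z = (IQ - mean) / SD
z = (121 - 100) / 15 = 1.4
Percentile = Phi(1.4) * 100
Phi(1.4) = 0.919243
= 91.9


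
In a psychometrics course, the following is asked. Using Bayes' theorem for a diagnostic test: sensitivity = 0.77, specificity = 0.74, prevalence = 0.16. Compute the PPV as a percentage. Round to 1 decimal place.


PPV = (sens * prev) / (sens * prev + (1-spec) * (1-prev))
Numerator = 0.77 * 0.16 = 0.1232
P(positive and no disease) = (1 - spec) * (1 - prev) = (1 - 0.74) * (1 - 0.16) = 0.2184
Denominator = 0.1232 + 0.2184 = 0.3416
PPV = 0.1232 / 0.3416 = 0.360656
As percentage = 36.1


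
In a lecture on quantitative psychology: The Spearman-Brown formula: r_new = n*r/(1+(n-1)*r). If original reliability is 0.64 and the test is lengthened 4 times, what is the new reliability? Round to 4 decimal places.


r_new = n*r / (1 + (n-1)*r)
Numerator = 4 * 0.64 = 2.56
Denominator = 1 + 3 * 0.64 = 2.92
r_new = 2.56 / 2.92
= 0.8767


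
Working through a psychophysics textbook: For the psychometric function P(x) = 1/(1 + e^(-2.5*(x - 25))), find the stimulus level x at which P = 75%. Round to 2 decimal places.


At P = 0.75: 0.75 = 1/(1 + e^(-k*(x-x0)))
Solving: e^(-k*(x-x0)) = 1/3
x = x0 + ln(3)/k
ln(3) = 1.0986
x = 25 + 1.0986/2.5
= 25 + 0.4394
= 25.44


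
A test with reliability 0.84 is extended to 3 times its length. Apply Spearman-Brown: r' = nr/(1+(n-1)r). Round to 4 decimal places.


r_new = n*r / (1 + (n-1)*r)
Numerator = 3 * 0.84 = 2.52
Denominator = 1 + 2 * 0.84 = 2.68
r_new = 2.52 / 2.68
= 0.9403


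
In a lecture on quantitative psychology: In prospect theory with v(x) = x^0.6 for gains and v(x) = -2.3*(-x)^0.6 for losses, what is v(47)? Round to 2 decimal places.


Since x = 47 >= 0, use v(x) = x^0.6
47^0.6 = 10.0753
v(47) = 10.08


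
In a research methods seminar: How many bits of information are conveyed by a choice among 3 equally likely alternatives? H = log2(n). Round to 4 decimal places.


H = log2(n)
H = log2(3)
= 1.5850


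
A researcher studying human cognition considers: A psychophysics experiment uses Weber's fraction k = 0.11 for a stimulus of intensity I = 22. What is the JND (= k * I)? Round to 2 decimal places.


JND = k * I
JND = 0.11 * 22
= 2.42


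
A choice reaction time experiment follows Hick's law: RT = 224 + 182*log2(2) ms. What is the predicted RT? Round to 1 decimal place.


RT = 224 + 182 * log2(2)
log2(2) = 1.0
RT = 224 + 182 * 1.0
= 224 + 182.0
= 406.0 ms


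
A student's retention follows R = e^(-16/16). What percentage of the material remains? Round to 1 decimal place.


R = e^(-t/S)
-t/S = -16/16 = -1.0
R = e^(-1.0) = 0.367879
Percentage = 0.367879 * 100
= 36.8


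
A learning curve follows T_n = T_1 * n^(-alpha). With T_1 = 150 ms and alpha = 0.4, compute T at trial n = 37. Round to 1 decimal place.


T_n = 150 * 37^(-0.4)
37^(-0.4) = 0.235895
T_n = 150 * 0.235895
= 35.4 ms


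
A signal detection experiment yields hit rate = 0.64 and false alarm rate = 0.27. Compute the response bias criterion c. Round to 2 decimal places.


c = -0.5 * (z(HR) + z(FAR))
z(0.64) = 0.3585
z(0.27) = -0.6128
c = -0.5 * (0.3585 + -0.6128)
= -0.5 * -0.2543
= 0.13


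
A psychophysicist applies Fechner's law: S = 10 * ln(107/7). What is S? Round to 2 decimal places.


S = 10 * ln(107/7)
I/I0 = 15.285714
ln(15.285714) = 2.7269
S = 10 * 2.7269
= 27.27


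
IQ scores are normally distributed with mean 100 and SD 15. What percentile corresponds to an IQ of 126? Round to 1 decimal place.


z = (IQ - mean) / SD
z = (126 - 100) / 15 = 1.7333
Percentile = Phi(1.7333) * 100
Phi(1.7333) = 0.958479
= 95.8


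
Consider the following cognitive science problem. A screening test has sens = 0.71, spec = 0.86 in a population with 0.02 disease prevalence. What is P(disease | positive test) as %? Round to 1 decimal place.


PPV = (sens * prev) / (sens * prev + (1-spec) * (1-prev))
Numerator = 0.71 * 0.02 = 0.0142
P(positive and no disease) = (1 - spec) * (1 - prev) = (1 - 0.86) * (1 - 0.02) = 0.1372
Denominator = 0.0142 + 0.1372 = 0.1514
PPV = 0.0142 / 0.1514 = 0.093791
As percentage = 9.4


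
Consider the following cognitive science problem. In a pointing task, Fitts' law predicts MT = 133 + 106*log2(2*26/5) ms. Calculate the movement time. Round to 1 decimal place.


MT = 133 + 106 * log2(2*26/5)
2D/W = 10.4
log2(10.4) = 3.3785
MT = 133 + 106 * 3.3785
= 491.1 ms


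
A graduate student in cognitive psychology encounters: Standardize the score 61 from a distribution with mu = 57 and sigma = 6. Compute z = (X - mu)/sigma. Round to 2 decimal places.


z = (X - mu) / sigma
= (61 - 57) / 6
= 4 / 6
= 0.67


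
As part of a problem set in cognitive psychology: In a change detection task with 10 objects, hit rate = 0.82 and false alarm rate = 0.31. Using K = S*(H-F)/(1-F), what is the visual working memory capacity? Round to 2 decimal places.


K = S * (H - F) / (1 - F)
H - F = 0.51
1 - F = 0.69
K = 10 * 0.51 / 0.69
= 7.39


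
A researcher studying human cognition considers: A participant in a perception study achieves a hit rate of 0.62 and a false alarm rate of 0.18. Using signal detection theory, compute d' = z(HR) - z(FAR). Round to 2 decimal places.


d' = z(HR) - z(FAR)
z(0.62) = 0.3055
z(0.18) = -0.9154
d' = 0.3055 - -0.9154
= 1.22


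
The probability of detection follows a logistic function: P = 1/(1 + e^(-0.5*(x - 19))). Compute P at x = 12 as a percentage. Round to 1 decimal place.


P(x) = 1/(1 + e^(-0.5*(12 - 19)))
Exponent = -0.5 * -7 = 3.5
e^(3.5) = 33.115452
P = 1/(1 + 33.115452) = 0.029312
Percentage = 2.9


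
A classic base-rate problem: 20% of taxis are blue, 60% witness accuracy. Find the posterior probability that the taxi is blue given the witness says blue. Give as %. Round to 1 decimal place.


P(blue | says blue) = P(says blue | blue)*P(blue) / [P(says blue | blue)*P(blue) + P(says blue | not blue)*P(not blue)]
Numerator = 0.6 * 0.2 = 0.12
False identification = 0.4 * 0.8 = 0.32
P = 0.12 / (0.12 + 0.32)
= 0.12 / 0.44
As percentage = 27.3


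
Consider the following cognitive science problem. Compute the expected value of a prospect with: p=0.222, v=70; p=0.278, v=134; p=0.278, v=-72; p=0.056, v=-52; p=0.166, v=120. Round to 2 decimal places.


EU = sum(p_i * v_i)
0.222 * 70 = 15.54
0.278 * 134 = 37.252
0.278 * -72 = -20.016
0.056 * -52 = -2.912
0.166 * 120 = 19.92
EU = 15.54 + 37.252 + -20.016 + -2.912 + 19.92
= 49.78


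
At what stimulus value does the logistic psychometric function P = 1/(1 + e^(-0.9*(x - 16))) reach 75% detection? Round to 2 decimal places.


At P = 0.75: 0.75 = 1/(1 + e^(-k*(x-x0)))
Solving: e^(-k*(x-x0)) = 1/3
x = x0 + ln(3)/k
ln(3) = 1.0986
x = 16 + 1.0986/0.9
= 16 + 1.2207
= 17.22


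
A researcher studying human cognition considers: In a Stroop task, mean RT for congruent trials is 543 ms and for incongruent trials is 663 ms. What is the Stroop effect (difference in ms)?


Stroop effect = RT(incongruent) - RT(congruent)
= 663 - 543
= 120 ms


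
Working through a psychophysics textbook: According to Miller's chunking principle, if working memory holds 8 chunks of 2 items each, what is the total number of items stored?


Total items = chunks * items_per_chunk
= 8 * 2
= 16


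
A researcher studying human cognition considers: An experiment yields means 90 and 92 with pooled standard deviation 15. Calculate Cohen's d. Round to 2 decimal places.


Cohen's d = (M1 - M2) / S_pooled
= (90 - 92) / 15
= -2 / 15
= -0.13


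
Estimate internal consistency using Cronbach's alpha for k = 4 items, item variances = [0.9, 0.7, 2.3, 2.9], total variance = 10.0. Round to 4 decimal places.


alpha = (k/(k-1)) * (1 - sum(s_i^2)/s_total^2)
sum(item variances) = 6.8
k/(k-1) = 4/3 = 1.333333
1 - 6.8/10.0 = 1 - 0.68 = 0.32
alpha = 1.333333 * 0.32
= 0.4267


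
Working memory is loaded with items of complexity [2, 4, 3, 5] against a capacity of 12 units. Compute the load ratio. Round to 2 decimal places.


Total complexity = 2 + 4 + 3 + 5 = 14
Load = total / capacity = 14 / 12
= 1.17


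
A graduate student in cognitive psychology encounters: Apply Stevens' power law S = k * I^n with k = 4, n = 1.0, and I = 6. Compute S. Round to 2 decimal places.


S = 4 * 6^1.0
6^1.0 = 6.0
S = 4 * 6.0
= 24.00


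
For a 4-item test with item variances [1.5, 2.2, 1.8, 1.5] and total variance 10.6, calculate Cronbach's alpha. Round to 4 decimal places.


alpha = (k/(k-1)) * (1 - sum(s_i^2)/s_total^2)
sum(item variances) = 7.0
k/(k-1) = 4/3 = 1.333333
1 - 7.0/10.6 = 1 - 0.660377 = 0.339623
alpha = 1.333333 * 0.339623
= 0.4528


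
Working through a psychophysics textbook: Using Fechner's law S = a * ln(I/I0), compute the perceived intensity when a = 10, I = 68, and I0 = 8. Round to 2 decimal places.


S = 10 * ln(68/8)
I/I0 = 8.5
ln(8.5) = 2.1401
S = 10 * 2.1401
= 21.40


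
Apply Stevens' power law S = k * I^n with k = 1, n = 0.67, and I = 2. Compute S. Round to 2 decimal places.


S = 1 * 2^0.67
2^0.67 = 1.5911
S = 1 * 1.5911
= 1.59


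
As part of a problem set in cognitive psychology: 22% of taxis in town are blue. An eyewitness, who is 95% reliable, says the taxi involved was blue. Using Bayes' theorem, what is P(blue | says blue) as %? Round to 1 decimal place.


P(blue | says blue) = P(says blue | blue)*P(blue) / [P(says blue | blue)*P(blue) + P(says blue | not blue)*P(not blue)]
Numerator = 0.95 * 0.22 = 0.209
False identification = 0.05 * 0.78 = 0.039
P = 0.209 / (0.209 + 0.039)
= 0.209 / 0.248
As percentage = 84.3


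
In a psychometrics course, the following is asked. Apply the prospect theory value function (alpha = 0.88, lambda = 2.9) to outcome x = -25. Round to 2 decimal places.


Since x = -25 < 0, use v(x) = -lambda*(-x)^alpha
(-x) = 25
25^0.88 = 16.9898
v(-25) = -2.9 * 16.9898
= -49.27


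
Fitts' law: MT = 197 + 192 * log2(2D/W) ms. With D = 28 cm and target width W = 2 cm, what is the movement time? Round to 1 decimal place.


MT = 197 + 192 * log2(2*28/2)
2D/W = 28.0
log2(28.0) = 4.8074
MT = 197 + 192 * 4.8074
= 1120.0 ms


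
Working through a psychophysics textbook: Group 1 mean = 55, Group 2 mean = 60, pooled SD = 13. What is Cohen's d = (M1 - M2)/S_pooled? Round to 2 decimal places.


Cohen's d = (M1 - M2) / S_pooled
= (55 - 60) / 13
= -5 / 13
= -0.38


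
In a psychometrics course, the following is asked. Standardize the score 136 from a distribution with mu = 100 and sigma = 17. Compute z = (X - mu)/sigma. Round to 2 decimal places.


z = (X - mu) / sigma
= (136 - 100) / 17
= 36 / 17
= 2.12


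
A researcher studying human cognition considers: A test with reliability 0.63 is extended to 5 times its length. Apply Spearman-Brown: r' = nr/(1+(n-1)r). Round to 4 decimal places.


r_new = n*r / (1 + (n-1)*r)
Numerator = 5 * 0.63 = 3.15
Denominator = 1 + 4 * 0.63 = 3.52
r_new = 3.15 / 3.52
= 0.8949


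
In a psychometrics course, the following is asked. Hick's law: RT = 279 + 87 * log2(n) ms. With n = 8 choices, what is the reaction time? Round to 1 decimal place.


RT = 279 + 87 * log2(8)
log2(8) = 3.0
RT = 279 + 87 * 3.0
= 279 + 261.0
= 540.0 ms


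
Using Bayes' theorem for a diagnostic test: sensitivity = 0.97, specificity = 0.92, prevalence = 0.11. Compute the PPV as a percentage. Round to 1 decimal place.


PPV = (sens * prev) / (sens * prev + (1-spec) * (1-prev))
Numerator = 0.97 * 0.11 = 0.1067
P(positive and no disease) = (1 - spec) * (1 - prev) = (1 - 0.92) * (1 - 0.11) = 0.0712
Denominator = 0.1067 + 0.0712 = 0.1779
PPV = 0.1067 / 0.1779 = 0.599775
As percentage = 60.0


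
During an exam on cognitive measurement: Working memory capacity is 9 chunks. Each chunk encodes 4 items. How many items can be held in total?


Total items = chunks * items_per_chunk
= 9 * 4
= 36


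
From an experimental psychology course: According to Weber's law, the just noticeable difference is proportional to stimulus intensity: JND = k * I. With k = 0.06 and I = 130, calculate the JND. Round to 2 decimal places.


JND = k * I
JND = 0.06 * 130
= 7.80


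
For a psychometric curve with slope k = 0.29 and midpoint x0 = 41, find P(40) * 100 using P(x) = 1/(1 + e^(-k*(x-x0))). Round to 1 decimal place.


P(x) = 1/(1 + e^(-0.29*(40 - 41)))
Exponent = -0.29 * -1 = 0.29
e^(0.29) = 1.336427
P = 1/(1 + 1.336427) = 0.428004
Percentage = 42.8


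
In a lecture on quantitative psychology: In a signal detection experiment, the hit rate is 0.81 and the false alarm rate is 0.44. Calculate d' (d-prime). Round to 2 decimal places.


d' = z(HR) - z(FAR)
z(0.81) = 0.8779
z(0.44) = -0.151
d' = 0.8779 - -0.151
= 1.03


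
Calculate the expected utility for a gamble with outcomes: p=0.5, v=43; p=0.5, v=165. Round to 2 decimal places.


EU = sum(p_i * v_i)
0.5 * 43 = 21.5
0.5 * 165 = 82.5
EU = 21.5 + 82.5
= 104.00


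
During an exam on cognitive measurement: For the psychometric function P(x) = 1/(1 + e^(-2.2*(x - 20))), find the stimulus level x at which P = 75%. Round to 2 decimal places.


At P = 0.75: 0.75 = 1/(1 + e^(-k*(x-x0)))
Solving: e^(-k*(x-x0)) = 1/3
x = x0 + ln(3)/k
ln(3) = 1.0986
x = 20 + 1.0986/2.2
= 20 + 0.4994
= 20.50


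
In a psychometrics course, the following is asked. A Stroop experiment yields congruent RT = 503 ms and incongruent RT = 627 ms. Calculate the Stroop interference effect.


Stroop effect = RT(incongruent) - RT(congruent)
= 627 - 503
= 124 ms


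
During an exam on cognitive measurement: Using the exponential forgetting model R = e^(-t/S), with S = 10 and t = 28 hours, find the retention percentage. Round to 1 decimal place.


R = e^(-t/S)
-t/S = -28/10 = -2.8
R = e^(-2.8) = 0.06081
Percentage = 0.06081 * 100
= 6.1


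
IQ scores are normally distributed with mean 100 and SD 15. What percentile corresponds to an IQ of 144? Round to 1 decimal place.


z = (IQ - mean) / SD
z = (144 - 100) / 15 = 2.9333
Percentile = Phi(2.9333) * 100
Phi(2.9333) = 0.998323
= 99.8


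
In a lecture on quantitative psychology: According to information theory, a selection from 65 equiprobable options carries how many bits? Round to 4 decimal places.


H = log2(n)
H = log2(65)
= 6.0224


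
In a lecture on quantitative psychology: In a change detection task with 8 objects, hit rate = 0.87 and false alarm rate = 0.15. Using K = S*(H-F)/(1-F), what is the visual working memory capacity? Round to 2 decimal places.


K = S * (H - F) / (1 - F)
H - F = 0.72
1 - F = 0.85
K = 8 * 0.72 / 0.85
= 6.78


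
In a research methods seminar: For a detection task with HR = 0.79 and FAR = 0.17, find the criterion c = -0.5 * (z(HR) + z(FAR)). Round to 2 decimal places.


c = -0.5 * (z(HR) + z(FAR))
z(0.79) = 0.8064
z(0.17) = -0.9542
c = -0.5 * (0.8064 + -0.9542)
= -0.5 * -0.1478
= 0.07


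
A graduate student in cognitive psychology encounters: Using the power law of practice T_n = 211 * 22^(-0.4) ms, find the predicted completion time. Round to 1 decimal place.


T_n = 211 * 22^(-0.4)
22^(-0.4) = 0.290423
T_n = 211 * 0.290423
= 61.3 ms


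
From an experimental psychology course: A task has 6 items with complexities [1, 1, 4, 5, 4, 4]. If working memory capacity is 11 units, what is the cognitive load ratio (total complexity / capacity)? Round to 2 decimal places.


Total complexity = 1 + 1 + 4 + 5 + 4 + 4 = 19
Load = total / capacity = 19 / 11
= 1.73


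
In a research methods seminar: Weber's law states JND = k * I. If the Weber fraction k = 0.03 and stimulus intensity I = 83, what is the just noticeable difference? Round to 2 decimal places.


JND = k * I
JND = 0.03 * 83
= 2.49


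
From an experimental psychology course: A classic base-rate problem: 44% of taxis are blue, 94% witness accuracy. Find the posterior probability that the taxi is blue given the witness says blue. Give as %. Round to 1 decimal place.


P(blue | says blue) = P(says blue | blue)*P(blue) / [P(says blue | blue)*P(blue) + P(says blue | not blue)*P(not blue)]
Numerator = 0.94 * 0.44 = 0.4136
False identification = 0.06 * 0.56 = 0.0336
P = 0.4136 / (0.4136 + 0.0336)
= 0.4136 / 0.4472
As percentage = 92.5


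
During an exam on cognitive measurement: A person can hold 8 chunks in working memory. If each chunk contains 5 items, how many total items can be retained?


Total items = chunks * items_per_chunk
= 8 * 5
= 40


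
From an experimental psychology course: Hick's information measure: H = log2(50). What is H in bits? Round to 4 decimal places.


H = log2(n)
H = log2(50)
= 5.6439


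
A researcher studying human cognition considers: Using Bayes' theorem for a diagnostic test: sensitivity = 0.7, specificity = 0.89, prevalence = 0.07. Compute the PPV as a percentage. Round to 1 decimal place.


PPV = (sens * prev) / (sens * prev + (1-spec) * (1-prev))
Numerator = 0.7 * 0.07 = 0.049
P(positive and no disease) = (1 - spec) * (1 - prev) = (1 - 0.89) * (1 - 0.07) = 0.1023
Denominator = 0.049 + 0.1023 = 0.1513
PPV = 0.049 / 0.1513 = 0.32386
As percentage = 32.4
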